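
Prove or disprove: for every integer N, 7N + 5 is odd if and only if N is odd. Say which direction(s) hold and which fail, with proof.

(⟹) This fails: N = 0 gives 7N + 5 = 5, which is odd, but 0 is even, not odd.

(⟸) This also fails: N = 5 is odd, but 7N + 5 = 40 is even, not odd.

Neither implication holds.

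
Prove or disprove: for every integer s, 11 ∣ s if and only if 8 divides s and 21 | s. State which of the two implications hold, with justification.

(⟹) This fails: take s = 11. Certainly 11 ∣ 11, but 8 ∤ 11.

(⟸) This fails: take s = 168. Both 8 ∣ 168 and 21 ∣ 168, yet 168 is not a multiple of 11 (since 168 = 15·11 + 3), so 11 ∤ 168.

(⇒) fails and (⇐) fails.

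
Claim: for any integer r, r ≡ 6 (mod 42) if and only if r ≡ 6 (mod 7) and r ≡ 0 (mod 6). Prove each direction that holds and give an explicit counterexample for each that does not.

Both implications hold.

(⇒) Suppose r ≡ 6 (mod 42); write r = 42j + 6. Since 7 ∣ 42, reducing mod 7 gives r ≡ 6 (mod 7); since 6 ∣ 42, reducing mod 6 gives r ≡ 6 ≡ 0 (mod 6).

(⇐) Conversely, if r ≡ 6 (mod 7) and r ≡ 0 (mod 6), then by the Chinese remainder theorem r ≡ 6 (mod 42). This is exactly r ≡ 6 (mod 42).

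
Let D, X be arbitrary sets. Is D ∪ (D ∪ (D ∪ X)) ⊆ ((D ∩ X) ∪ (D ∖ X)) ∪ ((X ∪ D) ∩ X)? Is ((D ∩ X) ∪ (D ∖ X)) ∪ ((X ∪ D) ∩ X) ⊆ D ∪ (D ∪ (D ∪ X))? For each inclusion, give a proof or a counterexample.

Both inclusions hold.

(⟹) Let x ∈ D ∪ (D ∪ (D ∪ X)). Then either x ∈ D and x ∉ X; or x ∈ X and x ∉ D; or x ∈ D ∩ X. In each case x ∈ ((D ∩ X) ∪ (D ∖ X)) ∪ ((X ∪ D) ∩ X), so D ∪ (D ∪ (D ∪ X)) ⊆ ((D ∩ X) ∪ (D ∖ X)) ∪ ((X ∪ D) ∩ X).

(⟸) Let x ∈ ((D ∩ X) ∪ (D ∖ X)) ∪ ((X ∪ D) ∩ X). Then either x ∈ D and x ∉ X; or x ∈ X and x ∉ D; or x ∈ D ∩ X. In each case x ∈ D ∪ (D ∪ (D ∪ X)), so ((D ∩ X) ∪ (D ∖ X)) ∪ ((X ∪ D) ∩ X) ⊆ D ∪ (D ∪ (D ∪ X)).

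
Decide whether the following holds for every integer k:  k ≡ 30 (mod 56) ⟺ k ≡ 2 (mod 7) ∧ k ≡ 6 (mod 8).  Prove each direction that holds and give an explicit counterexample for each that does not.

(⇐) If k ≡ 2 (mod 7) and k ≡ 6 (mod 8), then by the Chinese remainder theorem k ≡ 30 (mod 56). This is exactly k ≡ 30 (mod 56).

(⇒) Suppose k ≡ 30 (mod 56); write k = 56j + 30. Since 7 ∣ 56, reducing mod 7 gives k ≡ 30 ≡ 2 (mod 7); since 8 ∣ 56, reducing mod 8 gives k ≡ 30 ≡ 6 (mod 8).

Both implications hold.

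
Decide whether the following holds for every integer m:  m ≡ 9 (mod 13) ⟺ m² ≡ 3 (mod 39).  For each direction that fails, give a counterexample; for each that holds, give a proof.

(⇒) This fails: take m = 22. Then 22 ≡ 9 (mod 13), but 22² = 484 ≡ 16 (mod 39), not 3.

(⇐) This fails: take m = 30. Then 30² = 900 ≡ 3 (mod 39), yet 30 ≡ 4 (mod 13), not 9.

Neither direction holds.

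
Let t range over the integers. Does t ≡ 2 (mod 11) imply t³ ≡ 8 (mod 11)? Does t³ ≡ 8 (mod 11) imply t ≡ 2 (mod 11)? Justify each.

Both directions hold.

(⇒) Suppose t ≡ 2 (mod 11). Write t = 11j + 2. Then (11j + 2)³ = 1331j³ + 726j² + 132j + 8 = 11(121j³ + 66j² + 12j) + 8, so t³ ≡ 8 (mod 11).

(⇐) Conversely, suppose t³ ≡ 8 (mod 11). The only residue r in {0, …, 10} with r³ ≡ 8 (mod 11) is r = 2, so t ≡ 2 (mod 11).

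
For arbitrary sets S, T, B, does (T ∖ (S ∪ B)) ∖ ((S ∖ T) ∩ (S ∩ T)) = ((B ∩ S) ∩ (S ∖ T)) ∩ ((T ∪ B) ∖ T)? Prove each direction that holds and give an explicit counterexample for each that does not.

(⟹) This inclusion fails. Take S = ∅, T = {1}, B = ∅; then 1 ∈ (T ∖ (S ∪ B)) ∖ ((S ∖ T) ∩ (S ∩ T)) but 1 ∉ ((B ∩ S) ∩ (S ∖ T)) ∩ ((T ∪ B) ∖ T).

(⟸) This inclusion fails. Take S = {1}, T = ∅, B = {1}; then 1 ∈ ((B ∩ S) ∩ (S ∖ T)) ∩ ((T ∪ B) ∖ T) but 1 ∉ (T ∖ (S ∪ B)) ∖ ((S ∖ T) ∩ (S ∩ T)).

(⊆) fails and (⊇) fails.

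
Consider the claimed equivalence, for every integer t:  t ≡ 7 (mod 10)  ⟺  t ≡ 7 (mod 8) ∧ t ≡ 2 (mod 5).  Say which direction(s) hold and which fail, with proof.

Only the reverse direction holds.

(⇒) This fails: t = 17 gives 17 ≡ 7 (mod 10) but 17 ≡ 1 (mod 8), so the conjunction on the right does not hold.

(⇐) Conversely, if t ≡ 7 (mod 8) and t ≡ 2 (mod 5), then by the Chinese remainder theorem t ≡ 7 (mod 40). Since 7 ≡ 7 (mod 10) and 10 ∣ 40, we get t ≡ 7 (mod 10).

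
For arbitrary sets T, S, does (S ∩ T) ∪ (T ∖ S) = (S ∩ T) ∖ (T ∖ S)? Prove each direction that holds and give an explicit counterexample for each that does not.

Reverse inclusion. Let x ∈ (S ∩ T) ∖ (T ∖ S). Then x ∈ T ∩ S, from which x ∈ (S ∩ T) ∪ (T ∖ S).

Forward inclusion. This inclusion fails. Take T = {1}, S = ∅; then 1 ∈ (S ∩ T) ∪ (T ∖ S) but 1 ∉ (S ∩ T) ∖ (T ∖ S).

(⊆) fails; (⊇) holds.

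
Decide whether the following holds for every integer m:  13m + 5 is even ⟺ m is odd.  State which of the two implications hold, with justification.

[⇒] Suppose 13m + 5 is even. Since 13 is odd, 13m and m have the same parity, so 13m + 5 ≡ m + 5 (mod 2). As 5 is odd, 13m + 5 is even exactly when m is odd. Thus m is odd.

[⇐] Conversely, suppose m is odd; write m = 2j + 1. Then 13m + 5 = 13·(2j + 1) + 5 = 2·13j + 18, which is even.

Equivalent; both directions hold.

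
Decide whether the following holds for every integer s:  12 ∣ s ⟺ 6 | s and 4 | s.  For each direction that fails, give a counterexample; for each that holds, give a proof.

(⟹) If 12 ∣ s, write s = 12q. Since 12 = 2·6, s = 6·(2q), so 6 ∣ s; and since 12 = 3·4, s = 4·(3q), so 4 ∣ s.

(⟸) Suppose 6 ∣ s and 4 ∣ s. Any common multiple of 6 and 4 is a multiple of their lcm; here lcm(6, 4) = 6·4/gcd(6, 4) = 24/2 = 12, so 12 ∣ s.

Both directions hold.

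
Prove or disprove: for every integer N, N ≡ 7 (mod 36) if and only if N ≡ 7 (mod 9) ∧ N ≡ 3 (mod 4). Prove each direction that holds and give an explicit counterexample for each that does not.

Forward direction. Suppose N ≡ 7 (mod 36); write N = 36j + 7. Since 9 ∣ 36, reducing mod 9 gives N ≡ 7 (mod 9); since 4 ∣ 36, reducing mod 4 gives N ≡ 7 ≡ 3 (mod 4).

Converse. If N ≡ 7 (mod 9) and N ≡ 3 (mod 4), then by the Chinese remainder theorem N ≡ 7 (mod 36). This is exactly N ≡ 7 (mod 36).

Both directions hold; the statement is true.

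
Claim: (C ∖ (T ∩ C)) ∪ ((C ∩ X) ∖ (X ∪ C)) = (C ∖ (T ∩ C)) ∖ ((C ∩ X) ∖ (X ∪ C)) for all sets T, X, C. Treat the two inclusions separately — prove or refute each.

Reverse inclusion. Let x ∈ (C ∖ (T ∩ C)) ∖ ((C ∩ X) ∖ (X ∪ C)). Then either x ∈ C and x ∉ T, X; or x ∈ X ∩ C and x ∉ T. In each case x ∈ (C ∖ (T ∩ C)) ∪ ((C ∩ X) ∖ (X ∪ C)), so (C ∖ (T ∩ C)) ∖ ((C ∩ X) ∖ (X ∪ C)) ⊆ (C ∖ (T ∩ C)) ∪ ((C ∩ X) ∖ (X ∪ C)).

Forward inclusion. Let x ∈ (C ∖ (T ∩ C)) ∪ ((C ∩ X) ∖ (X ∪ C)). Then either x ∈ C and x ∉ T, X; or x ∈ X ∩ C and x ∉ T. In each case x ∈ (C ∖ (T ∩ C)) ∖ ((C ∩ X) ∖ (X ∪ C)), so (C ∖ (T ∩ C)) ∪ ((C ∩ X) ∖ (X ∪ C)) ⊆ (C ∖ (T ∩ C)) ∖ ((C ∩ X) ∖ (X ∪ C)).

The two sets are equal.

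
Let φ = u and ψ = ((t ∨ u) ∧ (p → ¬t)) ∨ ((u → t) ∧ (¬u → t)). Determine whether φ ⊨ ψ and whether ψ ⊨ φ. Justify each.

[⇒] Assume the antecedent. If t is true, the consequent reduces to true regardless of the other variables. If t is false, the antecedent forces (t = F, p = F, u = T) or (t = F, p = T, u = T), and the consequent holds there. Either way the consequent holds.

[⇐] This fails. Under t = T, p = F, u = F, the left side is false but the right side is true.

The forward direction holds; the converse fails.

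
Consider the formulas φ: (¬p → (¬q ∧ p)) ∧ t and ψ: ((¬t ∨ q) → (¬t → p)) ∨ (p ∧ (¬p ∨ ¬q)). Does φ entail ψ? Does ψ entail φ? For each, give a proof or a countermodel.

(⇒) holds; (⇐) fails.

[⇐] This fails. Under p = T, t = F, q = F, the left side is false but the right side is true.

[⇒] Assume the antecedent. If p is true, the consequent reduces to true regardless of the other variables. If p is false, the antecedent cannot hold. Either way the consequent holds.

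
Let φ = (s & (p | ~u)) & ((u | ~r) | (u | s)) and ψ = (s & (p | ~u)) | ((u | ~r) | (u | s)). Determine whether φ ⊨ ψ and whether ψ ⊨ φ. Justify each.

The forward direction holds; the converse fails.

(⟹) Assume the antecedent. If s is true, the consequent reduces to true regardless of the other variables. If s is false, the antecedent cannot hold. Either way the consequent holds.

(⟸) This fails. Under u = F, r = F, s = F, p = F, the left side is false but the right side is true.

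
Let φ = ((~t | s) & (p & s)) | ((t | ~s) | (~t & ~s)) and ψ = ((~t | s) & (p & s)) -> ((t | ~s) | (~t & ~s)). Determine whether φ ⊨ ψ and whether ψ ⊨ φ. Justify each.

Forward direction. This fails. Under t = F, s = T, p = T, the left side is true but the right side is false.

Converse. This fails. Under t = F, s = T, p = F, the left side is false but the right side is true.

Both directions fail.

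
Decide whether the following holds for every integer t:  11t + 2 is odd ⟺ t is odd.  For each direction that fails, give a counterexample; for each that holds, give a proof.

(⟸) Suppose t is odd; write t = 2j + 1. Then 11t + 2 = 11·(2j + 1) + 2 = 2·11j + 13, which is odd.

(⟹) Suppose 11t + 2 is odd. Since 11 is odd, 11t and t have the same parity, so 11t + 2 ≡ t + 2 (mod 2). As 2 is even, 11t + 2 is odd exactly when t is odd. Thus t is odd.

Both directions hold; the statement is true.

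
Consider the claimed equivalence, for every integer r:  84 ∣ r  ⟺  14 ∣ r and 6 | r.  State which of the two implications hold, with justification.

(⇒) holds; (⇐) fails.

(⟹) If 84 ∣ r, write r = 84q. Since 84 = 6·14, r = 14·(6q), so 14 ∣ r; and since 84 = 14·6, r = 6·(14q), so 6 ∣ r.

(⟸) This fails: take r = 42. Both 14 ∣ 42 and 6 ∣ 42, yet 42 is not a multiple of 84 (since 42 = 0·84 + 42), so 84 ∤ 42.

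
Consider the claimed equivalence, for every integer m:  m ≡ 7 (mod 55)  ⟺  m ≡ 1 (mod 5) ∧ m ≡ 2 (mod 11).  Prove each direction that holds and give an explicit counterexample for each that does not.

Neither implication holds.

(⇒) This fails: m = 7 gives 7 ≡ 7 (mod 55) but 7 ≡ 2 (mod 5), so the conjunction on the right does not hold.

(⇐) This fails: m = 46 satisfies both congruences on the right (46 ≡ 1 mod 5 and 46 ≡ 2 mod 11) yet 46 ≡ 46 (mod 55), not 7.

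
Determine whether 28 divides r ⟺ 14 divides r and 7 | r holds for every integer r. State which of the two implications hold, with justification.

(⟹) If 28 ∣ r, write r = 28q. Since 28 = 2·14, r = 14·(2q), so 14 ∣ r; and since 28 = 4·7, r = 7·(4q), so 7 ∣ r.

(⟸) This fails: take r = 14. Both 14 ∣ 14 and 7 ∣ 14, yet 14 is not a multiple of 28 (since 14 = 0·28 + 14), so 28 ∤ 14.

Only the forward implication holds.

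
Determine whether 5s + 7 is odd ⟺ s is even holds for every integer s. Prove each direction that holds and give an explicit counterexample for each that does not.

Both directions hold; the statement is true.

[⇒] Suppose 5s + 7 is odd. Since 5 is odd, 5s and s have the same parity, so 5s + 7 ≡ s + 7 (mod 2). As 7 is odd, 5s + 7 is odd exactly when s is even. Thus s is even.

[⇐] Conversely, suppose s is even; write s = 2j. Then 5s + 7 = 5·(2j) + 7 = 2·5j + 7, which is odd.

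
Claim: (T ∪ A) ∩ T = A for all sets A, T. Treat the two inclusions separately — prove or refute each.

(⊆) This inclusion fails. Take A = ∅, T = {1}; then 1 ∈ (T ∪ A) ∩ T but 1 ∉ A.

(⊇) This inclusion fails. Take A = {1}, T = ∅; then 1 ∈ A but 1 ∉ (T ∪ A) ∩ T.

(⊆) fails and (⊇) fails.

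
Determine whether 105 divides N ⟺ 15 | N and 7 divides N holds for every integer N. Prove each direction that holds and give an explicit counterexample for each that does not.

Both implications hold.

(⇐) Suppose 15 ∣ N and 7 ∣ N. Any common multiple of 15 and 7 is a multiple of their lcm; here gcd(15, 7) = 1, so lcm(15, 7) = 15·7 = 105, so 105 ∣ N.

(⇒) If 105 ∣ N, write N = 105q. Since 105 = 7·15, N = 15·(7q), so 15 ∣ N; and since 105 = 15·7, N = 7·(15q), so 7 ∣ N.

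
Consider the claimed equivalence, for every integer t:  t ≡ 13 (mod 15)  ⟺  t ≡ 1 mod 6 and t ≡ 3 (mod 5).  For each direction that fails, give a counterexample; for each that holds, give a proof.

(→) This fails: t = 28 gives 28 ≡ 13 (mod 15) but 28 ≡ 4 (mod 6), so the conjunction on the right does not hold.

(←) Conversely, if t ≡ 1 (mod 6) and t ≡ 3 (mod 5), then by the Chinese remainder theorem t ≡ 13 (mod 30). Since 13 ≡ 13 (mod 15) and 15 ∣ 30, we get t ≡ 13 (mod 15).

Only the reverse direction holds.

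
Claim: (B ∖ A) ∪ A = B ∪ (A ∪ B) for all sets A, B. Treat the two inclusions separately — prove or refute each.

Forward inclusion. Let x ∈ (B ∖ A) ∪ A. Then either x ∈ A and x ∉ B; or x ∈ B and x ∉ A; or x ∈ A ∩ B. In each case x ∈ B ∪ (A ∪ B), so (B ∖ A) ∪ A ⊆ B ∪ (A ∪ B).

Reverse inclusion. Let x ∈ B ∪ (A ∪ B). Then either x ∈ A and x ∉ B; or x ∈ B and x ∉ A; or x ∈ A ∩ B. In each case x ∈ (B ∖ A) ∪ A, so B ∪ (A ∪ B) ⊆ (B ∖ A) ∪ A.

Both inclusions hold; the sets are equal.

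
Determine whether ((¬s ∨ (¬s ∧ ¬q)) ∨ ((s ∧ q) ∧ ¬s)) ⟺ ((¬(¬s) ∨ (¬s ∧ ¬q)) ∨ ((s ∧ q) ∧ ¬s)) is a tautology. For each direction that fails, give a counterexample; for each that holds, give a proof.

Neither implication holds.

Forward direction. This fails. Under q = T, s = F, the left side is true but the right side is false.

Converse. This fails. Under q = F, s = T, the left side is false but the right side is true.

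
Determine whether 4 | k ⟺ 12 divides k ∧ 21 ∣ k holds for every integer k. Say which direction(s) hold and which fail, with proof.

[⇒] This fails: take k = 4. Certainly 4 ∣ 4, but 12 ∤ 4.

[⇐] Suppose 12 ∣ k and 21 ∣ k. Any common multiple of 12 and 21 is a multiple of their lcm; here lcm(12, 21) = 12·21/gcd(12, 21) = 252/3 = 84, so 84 ∣ k. Since 4 ∣ 84, it follows that 4 ∣ k.

Only the converse holds.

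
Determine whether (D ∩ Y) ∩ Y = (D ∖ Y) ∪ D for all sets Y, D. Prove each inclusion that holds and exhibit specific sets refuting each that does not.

The sets are not equal: only the forward inclusion holds.

(⊆) Let x ∈ (D ∩ Y) ∩ Y. Then x ∈ Y ∩ D, from which x ∈ (D ∖ Y) ∪ D.

(⊇) This inclusion fails. Take Y = ∅, D = {1}; then 1 ∈ (D ∖ Y) ∪ D but 1 ∉ (D ∩ Y) ∩ Y.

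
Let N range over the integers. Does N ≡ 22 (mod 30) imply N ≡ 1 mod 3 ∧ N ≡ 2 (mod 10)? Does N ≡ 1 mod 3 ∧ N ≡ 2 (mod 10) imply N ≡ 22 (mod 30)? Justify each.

[⇐] If N ≡ 1 (mod 3) and N ≡ 2 (mod 10), then by the Chinese remainder theorem N ≡ 22 (mod 30). This is exactly N ≡ 22 (mod 30).

[⇒] Suppose N ≡ 22 (mod 30); write N = 30j + 22. Since 3 ∣ 30, reducing mod 3 gives N ≡ 22 ≡ 1 (mod 3); since 10 ∣ 30, reducing mod 10 gives N ≡ 22 ≡ 2 (mod 10).

The biconditional holds.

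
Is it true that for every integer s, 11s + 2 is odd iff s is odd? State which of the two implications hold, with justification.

Equivalent; both directions hold.

Converse. Suppose s is odd; write s = 2j + 1. Then 11s + 2 = 11·(2j + 1) + 2 = 2·11j + 13, which is odd.

Forward direction. Suppose 11s + 2 is odd. Since 11 is odd, 11s and s have the same parity, so 11s + 2 ≡ s + 2 (mod 2). As 2 is even, 11s + 2 is odd exactly when s is odd. Thus s is odd.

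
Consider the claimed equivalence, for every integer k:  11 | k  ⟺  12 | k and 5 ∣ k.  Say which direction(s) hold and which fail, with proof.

Forward direction. This fails: take k = 11. Certainly 11 ∣ 11, but 12 ∤ 11.

Converse. This fails: take k = 60. Both 12 ∣ 60 and 5 ∣ 60, yet 60 is not a multiple of 11 (since 60 = 5·11 + 5), so 11 ∤ 60.

Neither implication holds.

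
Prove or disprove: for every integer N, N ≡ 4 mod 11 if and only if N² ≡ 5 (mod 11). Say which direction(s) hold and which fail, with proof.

Not equivalent: only (⇒) holds.

[⇒] Suppose N ≡ 4 mod 11. Write N = 11j + 4. Then (11j + 4)² = 121j² + 88j + 16 = 11(11j² + 8j + 1) + 5, so N² ≡ 5 (mod 11).

[⇐] This fails: take N = 7. Then 7² = 49 ≡ 5 (mod 11), yet 7 ≡ 7 (mod 11), not 4.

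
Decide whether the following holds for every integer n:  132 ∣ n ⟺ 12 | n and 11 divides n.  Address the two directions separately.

Equivalent; both directions hold.

[⇒] If 132 ∣ n, write n = 132q. Since 132 = 11·12, n = 12·(11q), so 12 ∣ n; and since 132 = 12·11, n = 11·(12q), so 11 ∣ n.

[⇐] Suppose 12 ∣ n and 11 ∣ n. Any common multiple of 12 and 11 is a multiple of their lcm; here gcd(12, 11) = 1, so lcm(12, 11) = 12·11 = 132, so 132 ∣ n.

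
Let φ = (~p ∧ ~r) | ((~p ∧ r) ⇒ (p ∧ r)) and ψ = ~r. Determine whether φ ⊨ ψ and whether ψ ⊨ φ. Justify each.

(←) Assume the antecedent. If p is true, the consequent reduces to true regardless of the other variables. If p is false, the antecedent forces (p = F, r = F), and the consequent holds there. Either way the consequent holds.

(→) This fails. Under p = T, r = T, the left side is true but the right side is false.

Only the converse holds.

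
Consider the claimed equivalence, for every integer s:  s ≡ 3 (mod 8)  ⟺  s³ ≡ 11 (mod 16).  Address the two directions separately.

(⇒) fails; (⇐) holds.

[⇐] The residues r modulo 16 with r³ ≡ 11 (mod 16) are exactly {3}, and each is ≡ 3 (mod 8).

[⇒] This fails: take s = 11. Then 11 ≡ 3 (mod 8), but 11³ = 1331 ≡ 3 (mod 16), not 11.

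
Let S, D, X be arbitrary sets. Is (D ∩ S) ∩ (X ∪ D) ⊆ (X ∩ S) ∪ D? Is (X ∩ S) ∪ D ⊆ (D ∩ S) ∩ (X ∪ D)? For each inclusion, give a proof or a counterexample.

The sets are not equal: only the forward inclusion holds.

Forward inclusion. Let x ∈ (D ∩ S) ∩ (X ∪ D). Then either x ∈ S ∩ D and x ∉ X; or x ∈ S ∩ D ∩ X. In each case x ∈ (X ∩ S) ∪ D, so (D ∩ S) ∩ (X ∪ D) ⊆ (X ∩ S) ∪ D.

Reverse inclusion. This inclusion fails. Take S = ∅, D = {1}, X = ∅; then 1 ∈ (X ∩ S) ∪ D but 1 ∉ (D ∩ S) ∩ (X ∪ D).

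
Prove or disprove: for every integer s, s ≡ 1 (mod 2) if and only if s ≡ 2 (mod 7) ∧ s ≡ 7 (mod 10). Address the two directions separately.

Only the converse holds.

Converse. If s ≡ 2 (mod 7) and s ≡ 7 (mod 10), then by the Chinese remainder theorem s ≡ 37 (mod 70). Since 37 ≡ 1 (mod 2) and 2 ∣ 70, we get s ≡ 1 (mod 2).

Forward direction. This fails: s = 1 gives 1 ≡ 1 (mod 2) but 1 ≡ 1 (mod 7), so the conjunction on the right does not hold.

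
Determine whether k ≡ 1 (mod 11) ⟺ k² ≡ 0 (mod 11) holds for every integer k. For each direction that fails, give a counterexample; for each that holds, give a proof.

Both directions fail.

[⇒] This fails: take k = 1. Then 1 ≡ 1 (mod 11), but 1² = 1 ≡ 1 (mod 11), not 0.

[⇐] This fails: take k = 0. Then 0² = 0 ≡ 0 (mod 11), yet 0 ≡ 0 (mod 11), not 1.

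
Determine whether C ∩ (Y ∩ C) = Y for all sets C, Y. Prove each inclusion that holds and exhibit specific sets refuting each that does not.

(⊆) holds; (⊇) fails.

Forward inclusion. Let x ∈ C ∩ (Y ∩ C). Then x ∈ C ∩ Y, from which x ∈ Y.

Reverse inclusion. This inclusion fails. Take C = ∅, Y = {1}; then 1 ∈ Y but 1 ∉ C ∩ (Y ∩ C).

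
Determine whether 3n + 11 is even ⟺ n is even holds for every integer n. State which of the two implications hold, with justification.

(→) This fails: n = 1 gives 3n + 11 = 14, which is even, but 1 is odd, not even.

(←) This also fails: n = 2 is even, but 3n + 11 = 17 is odd, not even.

Both directions fail.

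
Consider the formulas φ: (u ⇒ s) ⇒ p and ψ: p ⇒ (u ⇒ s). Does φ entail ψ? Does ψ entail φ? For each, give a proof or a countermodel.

(⇒) fails and (⇐) fails.

[⇒] This fails. Under u = T, s = F, p = T, the left side is true but the right side is false.

[⇐] This fails. Under u = F, s = F, p = F, the left side is false but the right side is true.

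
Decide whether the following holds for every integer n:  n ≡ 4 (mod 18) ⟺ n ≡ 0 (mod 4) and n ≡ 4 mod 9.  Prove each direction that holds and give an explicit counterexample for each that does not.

[⇐] If n ≡ 0 (mod 4) and n ≡ 4 (mod 9), then by the Chinese remainder theorem n ≡ 4 (mod 36). Since 4 ≡ 4 (mod 18) and 18 ∣ 36, we get n ≡ 4 (mod 18).

[⇒] This fails: n = 22 gives 22 ≡ 4 (mod 18) but 22 ≡ 2 (mod 4), so the conjunction on the right does not hold.

Only the converse holds.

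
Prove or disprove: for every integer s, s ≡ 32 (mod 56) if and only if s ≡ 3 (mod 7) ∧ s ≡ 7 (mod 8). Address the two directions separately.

(⇒) This fails: s = 32 gives 32 ≡ 32 (mod 56) but 32 ≡ 4 (mod 7), so the conjunction on the right does not hold.

(⇐) This fails: s = 31 satisfies both congruences on the right (31 ≡ 3 mod 7 and 31 ≡ 7 mod 8) yet 31 ≡ 31 (mod 56), not 32.

Neither implication holds.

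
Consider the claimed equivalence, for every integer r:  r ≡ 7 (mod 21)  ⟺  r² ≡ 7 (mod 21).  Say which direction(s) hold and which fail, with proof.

Forward direction. Suppose r ≡ 7 (mod 21). Write r = 21j + 7. Then (21j + 7)² = 441j² + 294j + 49 = 21(21j² + 14j + 2) + 7, so r² ≡ 7 (mod 21).

Converse. This fails: take r = 14. Then 14² = 196 ≡ 7 (mod 21), yet 14 ≡ 14 (mod 21), not 7.

Only the forward direction holds.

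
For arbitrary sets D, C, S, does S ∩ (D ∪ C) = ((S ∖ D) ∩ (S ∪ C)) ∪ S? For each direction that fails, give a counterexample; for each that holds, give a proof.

(⟹) Let x ∈ S ∩ (D ∪ C). Then either x ∈ D ∩ S and x ∉ C; or x ∈ C ∩ S and x ∉ D; or x ∈ D ∩ C ∩ S. In each case x ∈ ((S ∖ D) ∩ (S ∪ C)) ∪ S, so S ∩ (D ∪ C) ⊆ ((S ∖ D) ∩ (S ∪ C)) ∪ S.

(⟸) This inclusion fails. Take D = ∅, C = ∅, S = {1}; then 1 ∈ ((S ∖ D) ∩ (S ∪ C)) ∪ S but 1 ∉ S ∩ (D ∪ C).

Only the forward inclusion holds.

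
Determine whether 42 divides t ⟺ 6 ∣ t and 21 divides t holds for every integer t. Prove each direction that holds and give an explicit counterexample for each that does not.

Both directions hold.

[⇒] If 42 ∣ t, write t = 42q. Since 42 = 7·6, t = 6·(7q), so 6 ∣ t; and since 42 = 2·21, t = 21·(2q), so 21 ∣ t.

[⇐] Suppose 6 ∣ t and 21 ∣ t. Any common multiple of 6 and 21 is a multiple of their lcm; here lcm(6, 21) = 6·21/gcd(6, 21) = 126/3 = 42, so 42 ∣ t.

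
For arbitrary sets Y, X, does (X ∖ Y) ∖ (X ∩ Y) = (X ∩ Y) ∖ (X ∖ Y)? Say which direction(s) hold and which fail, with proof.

Neither inclusion holds.

(⊆) This inclusion fails. Take Y = ∅, X = {1}; then 1 ∈ (X ∖ Y) ∖ (X ∩ Y) but 1 ∉ (X ∩ Y) ∖ (X ∖ Y).

(⊇) This inclusion fails. Take Y = {1}, X = {1}; then 1 ∈ (X ∩ Y) ∖ (X ∖ Y) but 1 ∉ (X ∖ Y) ∖ (X ∩ Y).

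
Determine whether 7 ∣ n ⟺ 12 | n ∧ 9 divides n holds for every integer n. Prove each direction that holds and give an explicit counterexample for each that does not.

(⟹) This fails: take n = 7. Certainly 7 ∣ 7, but 12 ∤ 7.

(⟸) This fails: take n = 36. Both 12 ∣ 36 and 9 ∣ 36, yet 36 is not a multiple of 7 (since 36 = 5·7 + 1), so 7 ∤ 36.

Neither direction holds.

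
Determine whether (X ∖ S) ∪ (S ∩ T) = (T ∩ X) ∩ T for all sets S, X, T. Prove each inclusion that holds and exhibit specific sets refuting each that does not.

Forward inclusion. This inclusion fails. Take S = ∅, X = {1}, T = ∅; then 1 ∈ (X ∖ S) ∪ (S ∩ T) but 1 ∉ (T ∩ X) ∩ T.

Reverse inclusion. Let x ∈ (T ∩ X) ∩ T. Then either x ∈ X ∩ T and x ∉ S; or x ∈ S ∩ X ∩ T. In each case x ∈ (X ∖ S) ∪ (S ∩ T), so (T ∩ X) ∩ T ⊆ (X ∖ S) ∪ (S ∩ T).

Only the reverse inclusion holds.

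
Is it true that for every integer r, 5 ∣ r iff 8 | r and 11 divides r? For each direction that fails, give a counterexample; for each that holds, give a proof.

[⇒] This fails: take r = 5. Certainly 5 ∣ 5, but 8 ∤ 5.

[⇐] This fails: take r = 88. Both 8 ∣ 88 and 11 ∣ 88, yet 88 is not a multiple of 5 (since 88 = 17·5 + 3), so 5 ∤ 88.

(⇒) fails and (⇐) fails.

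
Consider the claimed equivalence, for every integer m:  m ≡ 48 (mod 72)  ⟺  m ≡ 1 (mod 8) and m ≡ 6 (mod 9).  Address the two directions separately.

Forward direction. This fails: m = 48 gives 48 ≡ 48 (mod 72) but 48 ≡ 0 (mod 8), so the conjunction on the right does not hold.

Converse. This fails: m = 33 satisfies both congruences on the right (33 ≡ 1 mod 8 and 33 ≡ 6 mod 9) yet 33 ≡ 33 (mod 72), not 48.

Both directions fail.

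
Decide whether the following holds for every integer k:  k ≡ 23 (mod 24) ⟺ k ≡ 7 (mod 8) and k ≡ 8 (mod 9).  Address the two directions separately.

Only the reverse direction holds.

(→) This fails: k = 47 gives 47 ≡ 23 (mod 24) but 47 ≡ 2 (mod 9), so the conjunction on the right does not hold.

(←) Conversely, if k ≡ 7 (mod 8) and k ≡ 8 (mod 9), then by the Chinese remainder theorem k ≡ 71 (mod 72). Since 71 ≡ 23 (mod 24) and 24 ∣ 72, we get k ≡ 23 (mod 24).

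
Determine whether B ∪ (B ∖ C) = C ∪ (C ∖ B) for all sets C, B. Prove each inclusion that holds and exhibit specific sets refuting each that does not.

Neither inclusion holds.

(⟹) This inclusion fails. Take C = ∅, B = {1}; then 1 ∈ B ∪ (B ∖ C) but 1 ∉ C ∪ (C ∖ B).

(⟸) This inclusion fails. Take C = {1}, B = ∅; then 1 ∈ C ∪ (C ∖ B) but 1 ∉ B ∪ (B ∖ C).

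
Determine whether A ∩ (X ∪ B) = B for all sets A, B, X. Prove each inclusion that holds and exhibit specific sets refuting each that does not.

Both inclusions fail.

(⊆) This inclusion fails. Take A = {1}, B = ∅, X = {1}; then 1 ∈ A ∩ (X ∪ B) but 1 ∉ B.

(⊇) This inclusion fails. Take A = ∅, B = {1}, X = ∅; then 1 ∈ B but 1 ∉ A ∩ (X ∪ B).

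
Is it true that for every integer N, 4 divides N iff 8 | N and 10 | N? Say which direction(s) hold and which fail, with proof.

(→) This fails: take N = 4. Certainly 4 ∣ 4, but 8 ∤ 4.

(←) Suppose 8 ∣ N and 10 ∣ N. Any common multiple of 8 and 10 is a multiple of their lcm; here lcm(8, 10) = 8·10/gcd(8, 10) = 80/2 = 40, so 40 ∣ N. Since 4 ∣ 40, it follows that 4 ∣ N.

Only the converse holds.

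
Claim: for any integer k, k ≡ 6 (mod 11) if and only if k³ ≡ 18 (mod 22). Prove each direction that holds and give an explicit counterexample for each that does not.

Only the reverse direction holds.

(→) This fails: take k = 17. Then 17 ≡ 6 (mod 11), but 17³ = 4913 ≡ 7 (mod 22), not 18.

(←) Conversely, the residues r modulo 22 with r³ ≡ 18 (mod 22) are exactly {6}, and each is ≡ 6 (mod 11).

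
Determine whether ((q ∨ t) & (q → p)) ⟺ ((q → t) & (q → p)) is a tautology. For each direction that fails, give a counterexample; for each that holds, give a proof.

Neither direction holds.

Forward direction. This fails. Under q = T, t = F, p = T, the left side is true but the right side is false.

Converse. This fails. Under q = F, t = F, p = F, the left side is false but the right side is true.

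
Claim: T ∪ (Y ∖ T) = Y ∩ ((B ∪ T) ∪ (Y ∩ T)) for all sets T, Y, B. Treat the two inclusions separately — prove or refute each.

Forward inclusion. This inclusion fails. Take T = {1}, Y = ∅, B = ∅; then 1 ∈ T ∪ (Y ∖ T) but 1 ∉ Y ∩ ((B ∪ T) ∪ (Y ∩ T)).

Reverse inclusion. Let x ∈ Y ∩ ((B ∪ T) ∪ (Y ∩ T)). Then either x ∈ T ∩ Y and x ∉ B; or x ∈ Y ∩ B and x ∉ T; or x ∈ T ∩ Y ∩ B. In each case x ∈ T ∪ (Y ∖ T), so Y ∩ ((B ∪ T) ∪ (Y ∩ T)) ⊆ T ∪ (Y ∖ T).

The sets are not equal: only the reverse inclusion holds.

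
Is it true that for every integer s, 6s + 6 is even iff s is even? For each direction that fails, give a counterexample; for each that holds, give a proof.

Only the reverse direction holds.

(⟹) This fails: take s = 3. Then 6s + 6 = 24, which is even, yet s = 3 is odd, not even.

(⟸) Suppose s is even. Since 6 is even, 6s is even for every s, so 6s + 6 has the same parity as 6, which is even. Hence 6s + 6 is even.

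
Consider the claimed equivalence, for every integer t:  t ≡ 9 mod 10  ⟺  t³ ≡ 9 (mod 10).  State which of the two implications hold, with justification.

(→) Suppose t ≡ 9 mod 10. Write t = 10j + 9. Then (10j + 9)³ = 1000j³ + 2700j² + 2430j + 729 = 10(100j³ + 270j² + 243j + 72) + 9, so t³ ≡ 9 (mod 10).

(←) Conversely, suppose t³ ≡ 9 (mod 10). The only residue r in {0, …, 9} with r³ ≡ 9 (mod 10) is r = 9, so t ≡ 9 (mod 10).

Both directions hold.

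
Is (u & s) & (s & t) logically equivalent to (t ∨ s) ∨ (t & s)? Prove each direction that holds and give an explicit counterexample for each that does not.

[⇒] Assume the antecedent. If u is true, the antecedent forces (u = T, t = T, s = T), and (t ∨ s) ∨ (t & s) holds there. If u is false, the antecedent cannot hold. Either way (t ∨ s) ∨ (t & s) holds.

[⇐] This fails. Under u = F, t = T, s = F, the left side is false but the right side is true.

Not equivalent: only (⇒) holds.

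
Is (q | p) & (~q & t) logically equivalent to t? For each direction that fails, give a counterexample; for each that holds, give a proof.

Only the forward direction holds.

[⇒] Assume the antecedent. If t is true, t reduces to true regardless of the other variables. If t is false, the antecedent cannot hold. Either way t holds.

[⇐] This fails. Under t = T, q = F, p = F, the left side is false but the right side is true.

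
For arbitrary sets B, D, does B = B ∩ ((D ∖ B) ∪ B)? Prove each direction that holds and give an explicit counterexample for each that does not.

(⟹) Let x ∈ B. Then either x ∈ B and x ∉ D; or x ∈ B ∩ D. In each case x ∈ B ∩ ((D ∖ B) ∪ B), so B ⊆ B ∩ ((D ∖ B) ∪ B).

(⟸) Let x ∈ B ∩ ((D ∖ B) ∪ B). Then either x ∈ B and x ∉ D; or x ∈ B ∩ D. In each case x ∈ B, so B ∩ ((D ∖ B) ∪ B) ⊆ B.

Both inclusions hold; the sets are equal.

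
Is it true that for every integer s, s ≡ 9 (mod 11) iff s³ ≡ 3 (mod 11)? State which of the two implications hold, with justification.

The biconditional holds.

Converse. Suppose s³ ≡ 3 (mod 11). The only residue r in {0, …, 10} with r³ ≡ 3 (mod 11) is r = 9, so s ≡ 9 (mod 11).

Forward direction. Suppose s ≡ 9 (mod 11). Write s = 11j + 9. Then (11j + 9)³ = 1331j³ + 3267j² + 2673j + 729 = 11(121j³ + 297j² + 243j + 66) + 3, so s³ ≡ 3 (mod 11).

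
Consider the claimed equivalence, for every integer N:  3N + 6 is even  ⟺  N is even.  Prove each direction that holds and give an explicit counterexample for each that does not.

Both directions hold.

[⇒] Suppose 3N + 6 is even. Since 3 is odd, 3N and N have the same parity, so 3N + 6 ≡ N + 6 (mod 2). As 6 is even, 3N + 6 is even exactly when N is even. Thus N is even.

[⇐] Conversely, suppose N is even; write N = 2j. Then 3N + 6 = 3·(2j) + 6 = 2·3j + 6, which is even.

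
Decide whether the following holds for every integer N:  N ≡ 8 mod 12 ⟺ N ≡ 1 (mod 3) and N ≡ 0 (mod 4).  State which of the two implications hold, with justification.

(→) This fails: N = 8 gives 8 ≡ 8 (mod 12) but 8 ≡ 2 (mod 3), so the conjunction on the right does not hold.

(←) This fails: N = 4 satisfies both congruences on the right (4 ≡ 1 mod 3 and 4 ≡ 0 mod 4) yet 4 ≡ 4 (mod 12), not 8.

Both directions fail.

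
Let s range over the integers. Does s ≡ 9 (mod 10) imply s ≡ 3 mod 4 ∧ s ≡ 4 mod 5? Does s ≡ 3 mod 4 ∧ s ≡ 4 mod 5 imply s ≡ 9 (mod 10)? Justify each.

[⇒] This fails: s = 9 gives 9 ≡ 9 (mod 10) but 9 ≡ 1 (mod 4), so the conjunction on the right does not hold.

[⇐] Conversely, if s ≡ 3 (mod 4) and s ≡ 4 (mod 5), then by the Chinese remainder theorem s ≡ 19 (mod 20). Since 19 ≡ 9 (mod 10) and 10 ∣ 20, we get s ≡ 9 (mod 10).

Not equivalent: only (⇐) holds.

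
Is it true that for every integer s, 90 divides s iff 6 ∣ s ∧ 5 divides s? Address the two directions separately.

(⟹) If 90 ∣ s, write s = 90q. Since 90 = 15·6, s = 6·(15q), so 6 ∣ s; and since 90 = 18·5, s = 5·(18q), so 5 ∣ s.

(⟸) This fails: take s = 30. Both 6 ∣ 30 and 5 ∣ 30, yet 30 is not a multiple of 90 (since 30 = 0·90 + 30), so 90 ∤ 30.

Not equivalent: only (⇒) holds.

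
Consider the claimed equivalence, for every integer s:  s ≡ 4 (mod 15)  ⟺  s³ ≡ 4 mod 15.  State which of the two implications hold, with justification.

Both directions hold.

(⇒) Suppose s ≡ 4 (mod 15). Write s = 15j + 4. Then (15j + 4)³ = 3375j³ + 2700j² + 720j + 64 = 15(225j³ + 180j² + 48j + 4) + 4, so s³ ≡ 4 (mod 15).

(⇐) Conversely, suppose s³ ≡ 4 (mod 15). The only residue r in {0, …, 14} with r³ ≡ 4 (mod 15) is r = 4, so s ≡ 4 (mod 15).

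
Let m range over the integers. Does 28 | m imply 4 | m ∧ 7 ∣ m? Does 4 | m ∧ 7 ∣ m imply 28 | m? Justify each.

Equivalent; both directions hold.

Forward direction. If 28 ∣ m, write m = 28q. Since 28 = 7·4, m = 4·(7q), so 4 ∣ m; and since 28 = 4·7, m = 7·(4q), so 7 ∣ m.

Converse. Suppose 4 ∣ m and 7 ∣ m. Any common multiple of 4 and 7 is a multiple of their lcm; here gcd(4, 7) = 1, so lcm(4, 7) = 4·7 = 28, so 28 ∣ m.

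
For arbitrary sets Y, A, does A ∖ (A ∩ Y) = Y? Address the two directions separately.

Forward inclusion. This inclusion fails. Take Y = ∅, A = {1}; then 1 ∈ A ∖ (A ∩ Y) but 1 ∉ Y.

Reverse inclusion. This inclusion fails. Take Y = {1}, A = ∅; then 1 ∈ Y but 1 ∉ A ∖ (A ∩ Y).

Both inclusions fail.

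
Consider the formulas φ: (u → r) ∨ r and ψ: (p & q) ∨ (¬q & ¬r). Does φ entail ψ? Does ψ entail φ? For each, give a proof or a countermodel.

Neither implication holds.

(⇒) This fails. Under q = T, p = F, r = F, u = F, the left side is true but the right side is false.

(⇐) This fails. Under q = F, p = F, r = F, u = T, the left side is false but the right side is true.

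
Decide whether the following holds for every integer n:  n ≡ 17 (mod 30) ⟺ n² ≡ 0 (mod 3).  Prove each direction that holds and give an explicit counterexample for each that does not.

(⟹) This fails: take n = 17. Then 17 ≡ 17 (mod 30), but 17² = 289 ≡ 1 (mod 3), not 0.

(⟸) This fails: take n = 0. Then 0² = 0 ≡ 0 (mod 3), yet 0 ≡ 0 (mod 30), not 17.

Neither direction holds.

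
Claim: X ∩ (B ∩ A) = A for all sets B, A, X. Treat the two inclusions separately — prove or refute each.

Only the forward inclusion holds.

(⊆) Let x ∈ X ∩ (B ∩ A). Then x ∈ B ∩ A ∩ X, from which x ∈ A.

(⊇) This inclusion fails. Take B = ∅, A = {1}, X = ∅; then 1 ∈ A but 1 ∉ X ∩ (B ∩ A).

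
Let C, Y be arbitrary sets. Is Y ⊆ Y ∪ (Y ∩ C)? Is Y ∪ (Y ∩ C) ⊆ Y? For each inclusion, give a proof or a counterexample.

(⟹) Let x ∈ Y. Then either x ∈ Y and x ∉ C; or x ∈ C ∩ Y. In each case x ∈ Y ∪ (Y ∩ C), so Y ⊆ Y ∪ (Y ∩ C).

(⟸) Let x ∈ Y ∪ (Y ∩ C). Then either x ∈ Y and x ∉ C; or x ∈ C ∩ Y. In each case x ∈ Y, so Y ∪ (Y ∩ C) ⊆ Y.

Both inclusions hold; the sets are equal.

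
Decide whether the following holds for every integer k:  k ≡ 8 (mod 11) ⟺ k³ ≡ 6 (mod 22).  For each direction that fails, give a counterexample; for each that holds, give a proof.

(⇐) The residues r modulo 22 with r³ ≡ 6 (mod 22) are exactly {8}, and each is ≡ 8 (mod 11).

(⇒) This fails: take k = 19. Then 19 ≡ 8 (mod 11), but 19³ = 6859 ≡ 17 (mod 22), not 6.

Only the reverse direction holds.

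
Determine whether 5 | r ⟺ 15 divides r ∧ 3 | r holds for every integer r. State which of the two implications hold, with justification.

(⇒) This fails: take r = 5. Certainly 5 ∣ 5, but 15 ∤ 5.

(⇐) Suppose 15 ∣ r and 3 ∣ r. Any common multiple of 15 and 3 is a multiple of their lcm; here lcm(15, 3) = 15·3/gcd(15, 3) = 45/3 = 15, so 15 ∣ r. Since 5 ∣ 15, it follows that 5 ∣ r.

Only the reverse direction holds.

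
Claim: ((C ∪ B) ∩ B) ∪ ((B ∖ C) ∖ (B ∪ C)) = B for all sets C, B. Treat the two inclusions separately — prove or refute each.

Both inclusions hold; the sets are equal.

Forward inclusion. Let x ∈ ((C ∪ B) ∩ B) ∪ ((B ∖ C) ∖ (B ∪ C)). Then either x ∈ B and x ∉ C; or x ∈ C ∩ B. In each case x ∈ B, so ((C ∪ B) ∩ B) ∪ ((B ∖ C) ∖ (B ∪ C)) ⊆ B.

Reverse inclusion. Let x ∈ B. Then either x ∈ B and x ∉ C; or x ∈ C ∩ B. In each case x ∈ ((C ∪ B) ∩ B) ∪ ((B ∖ C) ∖ (B ∪ C)), so B ⊆ ((C ∪ B) ∩ B) ∪ ((B ∖ C) ∖ (B ∪ C)).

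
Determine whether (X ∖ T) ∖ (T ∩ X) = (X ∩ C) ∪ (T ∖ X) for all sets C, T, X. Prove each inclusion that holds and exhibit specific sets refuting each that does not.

(⟹) This inclusion fails. Take C = ∅, T = ∅, X = {1}; then 1 ∈ (X ∖ T) ∖ (T ∩ X) but 1 ∉ (X ∩ C) ∪ (T ∖ X).

(⟸) This inclusion fails. Take C = ∅, T = {1}, X = ∅; then 1 ∈ (X ∩ C) ∪ (T ∖ X) but 1 ∉ (X ∖ T) ∖ (T ∩ X).

Neither inclusion holds.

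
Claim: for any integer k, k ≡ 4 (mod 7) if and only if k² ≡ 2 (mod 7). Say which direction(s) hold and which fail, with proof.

(⇐) This fails: take k = 3. Then 3² = 9 ≡ 2 (mod 7), yet 3 ≡ 3 (mod 7), not 4.

(⇒) Suppose k ≡ 4 (mod 7). Write k = 7j + 4. Then (7j + 4)² = 49j² + 56j + 16 = 7(7j² + 8j + 2) + 2, so k² ≡ 2 (mod 7).

The forward direction holds; the converse fails.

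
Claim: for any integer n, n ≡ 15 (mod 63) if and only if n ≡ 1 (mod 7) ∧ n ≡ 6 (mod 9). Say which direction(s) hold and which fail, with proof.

(⟸) If n ≡ 1 (mod 7) and n ≡ 6 (mod 9), then by the Chinese remainder theorem n ≡ 15 (mod 63). This is exactly n ≡ 15 (mod 63).

(⟹) Suppose n ≡ 15 (mod 63); write n = 63j + 15. Since 7 ∣ 63, reducing mod 7 gives n ≡ 15 ≡ 1 (mod 7); since 9 ∣ 63, reducing mod 9 gives n ≡ 15 ≡ 6 (mod 9).

Both directions hold.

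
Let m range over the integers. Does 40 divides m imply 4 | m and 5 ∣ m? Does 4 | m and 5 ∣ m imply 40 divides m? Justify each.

(⇒) If 40 ∣ m, write m = 40q. Since 40 = 10·4, m = 4·(10q), so 4 ∣ m; and since 40 = 8·5, m = 5·(8q), so 5 ∣ m.

(⇐) This fails: take m = 20. Both 4 ∣ 20 and 5 ∣ 20, yet 20 is not a multiple of 40 (since 20 = 0·40 + 20), so 40 ∤ 20.

The forward direction holds; the converse fails.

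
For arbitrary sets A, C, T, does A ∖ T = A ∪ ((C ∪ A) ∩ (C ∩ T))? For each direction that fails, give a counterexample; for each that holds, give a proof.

Reverse inclusion. This inclusion fails. Take A = {1}, C = ∅, T = {1}; then 1 ∈ A ∪ ((C ∪ A) ∩ (C ∩ T)) but 1 ∉ A ∖ T.

Forward inclusion. Let x ∈ A ∖ T. Then either x ∈ A and x ∉ C, T; or x ∈ A ∩ C and x ∉ T. In each case x ∈ A ∪ ((C ∪ A) ∩ (C ∩ T)), so A ∖ T ⊆ A ∪ ((C ∪ A) ∩ (C ∩ T)).

The sets are not equal: only the forward inclusion holds.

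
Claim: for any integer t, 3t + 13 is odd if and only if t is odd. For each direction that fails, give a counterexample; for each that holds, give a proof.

Neither implication holds.

[⇒] This fails: t = 0 gives 3t + 13 = 13, which is odd, but 0 is even, not odd.

[⇐] This also fails: t = 3 is odd, but 3t + 13 = 22 is even, not odd.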